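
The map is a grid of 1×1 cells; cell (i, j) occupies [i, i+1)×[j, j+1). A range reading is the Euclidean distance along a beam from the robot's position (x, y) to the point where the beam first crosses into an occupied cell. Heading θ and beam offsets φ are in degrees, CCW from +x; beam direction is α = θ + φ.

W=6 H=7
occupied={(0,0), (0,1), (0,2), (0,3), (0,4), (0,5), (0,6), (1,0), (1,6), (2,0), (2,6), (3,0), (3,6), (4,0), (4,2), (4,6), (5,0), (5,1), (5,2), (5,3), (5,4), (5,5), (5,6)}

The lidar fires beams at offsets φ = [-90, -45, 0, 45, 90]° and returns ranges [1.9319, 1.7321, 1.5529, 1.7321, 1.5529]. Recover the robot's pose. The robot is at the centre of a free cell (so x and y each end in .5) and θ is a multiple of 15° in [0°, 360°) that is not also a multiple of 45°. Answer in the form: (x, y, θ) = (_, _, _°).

The pose lattice has 19·16 = 304 candidates. Test each by forward raycasting.
  (2.5, 1.5, 300°): beam 1 = 1.0000 ≠ 1.9319 ✗
  (4.5, 3.5, 285°): beam 1 = 3.6235 ≠ 1.9319 ✗
  (1.5, 1.5, 300°): beam 1 = 0.5774 ≠ 1.9319 ✗
  …
  (3.5, 4.5, 15°): r_1=1.9319, r_2=1.7321, r_3=1.5529, r_4=1.7321, r_5=1.5529 — all match ✓
Only this pose fits every beam.

(x, y, θ) = (3.5, 4.5, 15°)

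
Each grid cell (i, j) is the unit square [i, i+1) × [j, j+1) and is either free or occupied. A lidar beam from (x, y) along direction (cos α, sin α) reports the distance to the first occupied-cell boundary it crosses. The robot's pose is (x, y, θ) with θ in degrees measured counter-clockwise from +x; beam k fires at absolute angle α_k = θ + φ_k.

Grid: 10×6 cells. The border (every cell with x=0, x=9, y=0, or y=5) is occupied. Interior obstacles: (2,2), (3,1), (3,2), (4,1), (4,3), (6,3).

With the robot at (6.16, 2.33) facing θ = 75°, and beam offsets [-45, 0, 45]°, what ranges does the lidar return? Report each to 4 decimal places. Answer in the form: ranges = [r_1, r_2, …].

ranges = [3.2793, 0.6936, 3.0831]

beam 1: φ=-45°, α=30°
  d=(0.8660,0.5000)  start (6,2)  tX=0.9699 tY=1.3400  stride 1/|dx|=1.1547 1/|dy|=2.0000
    cross x-line → (7,2), t=0.9699
    cross y-line → (7,3), t=1.3400
    cross x-line → (8,3), t=2.1246
    cross x-line → (9,3), t=3.2793 (wall)
  → r_1 = 3.2793
beam 2: φ=0°, α=75°
  d=(0.2588,0.9659)  start (6,2)  tX=3.2455 tY=0.6936  stride 1/|dx|=3.8637 1/|dy|=1.0353
    cross y-line → (6,3), t=0.6936 (wall)
  → r_2 = 0.6936
beam 3: φ=45°, α=120°
  d=(-0.5000,0.8660)  start (6,2)  tX=0.3200 tY=0.7736  stride 1/|dx|=2.0000 1/|dy|=1.1547
    cross x-line → (5,2), t=0.3200
    cross y-line → (5,3), t=0.7736
    cross y-line → (5,4), t=1.9283
    cross x-line → (4,4), t=2.3200
    cross y-line → (4,5), t=3.0831 (wall)
  → r_3 = 3.0831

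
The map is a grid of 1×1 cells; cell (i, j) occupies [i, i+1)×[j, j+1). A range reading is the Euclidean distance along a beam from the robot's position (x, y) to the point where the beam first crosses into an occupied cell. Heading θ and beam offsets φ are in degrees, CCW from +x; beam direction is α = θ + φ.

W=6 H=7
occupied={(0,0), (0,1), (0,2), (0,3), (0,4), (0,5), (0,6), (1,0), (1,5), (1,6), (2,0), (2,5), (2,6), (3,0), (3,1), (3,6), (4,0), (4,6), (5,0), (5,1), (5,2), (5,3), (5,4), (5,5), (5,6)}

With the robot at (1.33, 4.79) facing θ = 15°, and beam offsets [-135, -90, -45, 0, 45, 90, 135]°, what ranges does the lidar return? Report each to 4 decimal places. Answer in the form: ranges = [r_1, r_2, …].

beam 1: φ=-135°, α=240°
  d=(-0.5000,-0.8660)  start (1,4)  tX=0.6600 tY=0.9122  stride 1/|dx|=2.0000 1/|dy|=1.1547
    cross x-line → (0,4), t=0.6600 (wall)
  → r_1 = 0.6600
beam 2: φ=-90°, α=285°
  d=(0.2588,-0.9659)  start (1,4)  tX=2.5887 tY=0.8179  stride 1/|dx|=3.8637 1/|dy|=1.0353
    cross y-line → (1,3), t=0.8179
    cross y-line → (1,2), t=1.8531
    cross x-line → (2,2), t=2.5887
    cross y-line → (2,1), t=2.8884
    cross y-line → (2,0), t=3.9237 (wall)
  → r_2 = 3.9237
beam 3: φ=-45°, α=330°
  d=(0.8660,-0.5000)  start (1,4)  tX=0.7736 tY=1.5800  stride 1/|dx|=1.1547 1/|dy|=2.0000
    cross x-line → (2,4), t=0.7736
    cross y-line → (2,3), t=1.5800
    cross x-line → (3,3), t=1.9283
    cross x-line → (4,3), t=3.0831
    cross y-line → (4,2), t=3.5800
    cross x-line → (5,2), t=4.2378 (wall)
  → r_3 = 4.2378
beam 4: φ=0°, α=15°
  d=(0.9659,0.2588)  start (1,4)  tX=0.6936 tY=0.8114  stride 1/|dx|=1.0353 1/|dy|=3.8637
    cross x-line → (2,4), t=0.6936
    cross y-line → (2,5), t=0.8114 (wall)
  → r_4 = 0.8114
beam 5: φ=45°, α=60°
  d=(0.5000,0.8660)  start (1,4)  tX=1.3400 tY=0.2425  stride 1/|dx|=2.0000 1/|dy|=1.1547
    cross y-line → (1,5), t=0.2425 (wall)
  → r_5 = 0.2425
beam 6: φ=90°, α=105°
  d=(-0.2588,0.9659)  start (1,4)  tX=1.2750 tY=0.2174  stride 1/|dx|=3.8637 1/|dy|=1.0353
    cross y-line → (1,5), t=0.2174 (wall)
  → r_6 = 0.2174
beam 7: φ=135°, α=150°
  d=(-0.8660,0.5000)  start (1,4)  tX=0.3811 tY=0.4200  stride 1/|dx|=1.1547 1/|dy|=2.0000
    cross x-line → (0,4), t=0.3811 (wall)
  → r_7 = 0.3811

ranges = [0.6600, 3.9237, 4.2378, 0.8114, 0.2425, 0.2174, 0.3811]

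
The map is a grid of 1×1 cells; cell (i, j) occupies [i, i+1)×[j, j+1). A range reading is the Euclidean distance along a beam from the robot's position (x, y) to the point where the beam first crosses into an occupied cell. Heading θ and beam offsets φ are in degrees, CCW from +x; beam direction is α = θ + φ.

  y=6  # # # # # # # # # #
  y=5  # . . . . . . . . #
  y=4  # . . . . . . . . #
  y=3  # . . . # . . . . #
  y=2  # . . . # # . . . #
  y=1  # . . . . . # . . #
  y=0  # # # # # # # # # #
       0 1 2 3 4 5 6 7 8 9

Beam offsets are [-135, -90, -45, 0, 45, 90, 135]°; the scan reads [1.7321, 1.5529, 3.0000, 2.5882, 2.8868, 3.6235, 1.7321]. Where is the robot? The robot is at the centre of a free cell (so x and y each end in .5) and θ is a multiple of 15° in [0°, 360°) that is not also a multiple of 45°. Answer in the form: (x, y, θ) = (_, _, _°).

(x, y, θ) = (7.5, 4.5, 195°)

The pose lattice has 36·16 = 576 candidates. Test each by forward raycasting.
  (5.5, 1.5, 15°): beam 1 = 0.5774 ≠ 1.7321 ✗
  (2.5, 3.5, 300°): beam 1 = 1.5529 ≠ 1.7321 ✗
  (2.5, 5.5, 195°): beam 1 = 0.5774 ≠ 1.7321 ✗
  …
  (7.5, 4.5, 195°): r_1=1.7321, r_2=1.5529, r_3=3.0000, r_4=2.5882, r_5=2.8868, r_6=3.6235, r_7=1.7321 — all match ✓
No second candidate reproduces the full scan.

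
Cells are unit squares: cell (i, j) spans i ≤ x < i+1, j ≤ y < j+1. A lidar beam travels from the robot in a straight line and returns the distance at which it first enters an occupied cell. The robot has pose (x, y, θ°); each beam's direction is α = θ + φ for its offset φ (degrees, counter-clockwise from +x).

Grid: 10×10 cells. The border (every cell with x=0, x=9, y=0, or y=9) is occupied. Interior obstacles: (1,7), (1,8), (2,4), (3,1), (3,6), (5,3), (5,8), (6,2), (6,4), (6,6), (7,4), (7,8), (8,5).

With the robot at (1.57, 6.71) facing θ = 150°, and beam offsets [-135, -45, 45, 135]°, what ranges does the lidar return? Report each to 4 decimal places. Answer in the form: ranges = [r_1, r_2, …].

ranges = [5.6215, 0.3002, 0.5901, 1.7703]

beam 1: φ=-135°, α=15°
  direction (0.9659, 0.2588); cell (1,6); t to first gridline: x 0.4452, y 1.1205 (then +1.0353 / +3.8637)
    (2,6) via x @ 0.4452
    (2,7) via y @ 1.1205
    (3,7) via x @ 1.4804
    (4,7) via x @ 2.5157
    (5,7) via x @ 3.5510
    (6,7) via x @ 4.5863
    (6,8) via y @ 4.9842
    (7,8) via x @ 5.6215  # hit
  → r_1 = 5.6215
beam 2: φ=-45°, α=105°
  direction (-0.2588, 0.9659); cell (1,6); t to first gridline: x 2.2023, y 0.3002 (then +3.8637 / +1.0353)
    (1,7) via y @ 0.3002  # hit
  → r_2 = 0.3002
beam 3: φ=45°, α=195°
  direction (-0.9659, -0.2588); cell (1,6); t to first gridline: x 0.5901, y 2.7432 (then +1.0353 / +3.8637)
    (0,6) via x @ 0.5901  # hit
  → r_3 = 0.5901
beam 4: φ=135°, α=285°
  direction (0.2588, -0.9659); cell (1,6); t to first gridline: x 1.6614, y 0.7350 (then +3.8637 / +1.0353)
    (1,5) via y @ 0.7350
    (2,5) via x @ 1.6614
    (2,4) via y @ 1.7703  # hit
  → r_4 = 1.7703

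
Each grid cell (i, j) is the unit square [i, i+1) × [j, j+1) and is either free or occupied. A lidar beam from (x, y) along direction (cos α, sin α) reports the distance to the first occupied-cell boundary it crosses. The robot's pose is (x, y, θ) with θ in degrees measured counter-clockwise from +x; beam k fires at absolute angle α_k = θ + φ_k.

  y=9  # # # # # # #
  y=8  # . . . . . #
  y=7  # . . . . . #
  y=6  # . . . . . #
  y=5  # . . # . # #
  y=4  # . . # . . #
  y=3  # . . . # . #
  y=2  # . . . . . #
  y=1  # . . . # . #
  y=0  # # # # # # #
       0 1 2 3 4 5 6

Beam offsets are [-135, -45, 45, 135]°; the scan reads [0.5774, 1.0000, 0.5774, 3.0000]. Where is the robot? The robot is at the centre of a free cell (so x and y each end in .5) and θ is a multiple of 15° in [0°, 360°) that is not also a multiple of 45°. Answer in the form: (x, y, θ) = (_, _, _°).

(x, y, θ) = (4.5, 5.5, 285°)

The pose lattice has 35·16 = 560 candidates. Test each by forward raycasting.
  (2.5, 6.5, 15°): beam 1 = 3.0000 ≠ 0.5774 ✗
  (2.5, 2.5, 345°): beam 1 = 1.7321 ≠ 0.5774 ✗
  (5.5, 7.5, 165°): beam 2 = 1.7321 ≠ 1.0000 ✗
  (4.5, 8.5, 60°): beam 1 = 2.5882 ≠ 0.5774 ✗
  …
  (4.5, 5.5, 285°): r_1=0.5774, r_2=1.0000, r_3=0.5774, r_4=3.0000 — all match ✓
Only this pose fits every beam.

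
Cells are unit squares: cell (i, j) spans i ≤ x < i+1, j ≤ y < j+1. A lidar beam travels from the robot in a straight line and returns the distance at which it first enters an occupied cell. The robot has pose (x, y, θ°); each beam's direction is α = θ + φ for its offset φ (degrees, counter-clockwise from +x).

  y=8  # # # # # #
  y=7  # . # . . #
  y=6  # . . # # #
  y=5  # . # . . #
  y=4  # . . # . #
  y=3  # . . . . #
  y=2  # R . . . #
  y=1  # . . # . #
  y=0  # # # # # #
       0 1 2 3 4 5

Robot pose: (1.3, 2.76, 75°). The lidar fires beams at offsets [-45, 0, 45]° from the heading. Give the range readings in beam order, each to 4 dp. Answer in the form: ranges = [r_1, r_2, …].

ranges = [2.4800, 2.7046, 0.6000]

beam 1: φ=-45°, α=30°
  dir = (cos 30°, sin 30°) = (0.8660, 0.5000); from cell (1,2)
  next x-line at t=0.8083, next y-line at t=0.4800; Δt_x=1.1547, Δt_y=2.0000
    y: enter (1,3) at t=0.4800
    x: enter (2,3) at t=0.8083
    x: enter (3,3) at t=1.9630
    y: enter (3,4) at t=2.4800 ← occupied
  → r_1 = 2.4800
beam 2: φ=0°, α=75°
  dir = (cos 75°, sin 75°) = (0.2588, 0.9659); from cell (1,2)
  next x-line at t=2.7046, next y-line at t=0.2485; Δt_x=3.8637, Δt_y=1.0353
    y: enter (1,3) at t=0.2485
    y: enter (1,4) at t=1.2837
    y: enter (1,5) at t=2.3190
    x: enter (2,5) at t=2.7046 ← occupied
  → r_2 = 2.7046
beam 3: φ=45°, α=120°
  dir = (cos 120°, sin 120°) = (-0.5000, 0.8660); from cell (1,2)
  next x-line at t=0.6000, next y-line at t=0.2771; Δt_x=2.0000, Δt_y=1.1547
    y: enter (1,3) at t=0.2771
    x: enter (0,3) at t=0.6000 ← occupied
  → r_3 = 0.6000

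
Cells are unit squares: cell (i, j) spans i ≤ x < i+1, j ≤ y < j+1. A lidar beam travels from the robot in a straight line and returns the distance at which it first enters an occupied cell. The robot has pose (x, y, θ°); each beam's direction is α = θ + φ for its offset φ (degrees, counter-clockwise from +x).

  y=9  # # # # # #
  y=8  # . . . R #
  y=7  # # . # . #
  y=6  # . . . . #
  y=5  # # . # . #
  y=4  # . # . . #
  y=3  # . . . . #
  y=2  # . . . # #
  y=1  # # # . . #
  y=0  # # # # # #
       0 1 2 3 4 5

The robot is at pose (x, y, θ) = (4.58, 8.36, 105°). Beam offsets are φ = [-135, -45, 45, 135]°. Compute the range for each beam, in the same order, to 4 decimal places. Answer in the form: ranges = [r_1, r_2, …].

ranges = [0.4850, 0.7390, 1.2800, 1.1600]

beam 1: φ=-135°, α=330°
  dir = (cos 330°, sin 330°) = (0.8660, -0.5000); from cell (4,8)
  next x-line at t=0.4850, next y-line at t=0.7200; Δt_x=1.1547, Δt_y=2.0000
    x: enter (5,8) at t=0.4850 ← occupied
  → r_1 = 0.4850
beam 2: φ=-45°, α=60°
  dir = (cos 60°, sin 60°) = (0.5000, 0.8660); from cell (4,8)
  next x-line at t=0.8400, next y-line at t=0.7390; Δt_x=2.0000, Δt_y=1.1547
    y: enter (4,9) at t=0.7390 ← occupied
  → r_2 = 0.7390
beam 3: φ=45°, α=150°
  dir = (cos 150°, sin 150°) = (-0.8660, 0.5000); from cell (4,8)
  next x-line at t=0.6697, next y-line at t=1.2800; Δt_x=1.1547, Δt_y=2.0000
    x: enter (3,8) at t=0.6697
    y: enter (3,9) at t=1.2800 ← occupied
  → r_3 = 1.2800
beam 4: φ=135°, α=240°
  dir = (cos 240°, sin 240°) = (-0.5000, -0.8660); from cell (4,8)
  next x-line at t=1.1600, next y-line at t=0.4157; Δt_x=2.0000, Δt_y=1.1547
    y: enter (4,7) at t=0.4157
    x: enter (3,7) at t=1.1600 ← occupied
  → r_4 = 1.1600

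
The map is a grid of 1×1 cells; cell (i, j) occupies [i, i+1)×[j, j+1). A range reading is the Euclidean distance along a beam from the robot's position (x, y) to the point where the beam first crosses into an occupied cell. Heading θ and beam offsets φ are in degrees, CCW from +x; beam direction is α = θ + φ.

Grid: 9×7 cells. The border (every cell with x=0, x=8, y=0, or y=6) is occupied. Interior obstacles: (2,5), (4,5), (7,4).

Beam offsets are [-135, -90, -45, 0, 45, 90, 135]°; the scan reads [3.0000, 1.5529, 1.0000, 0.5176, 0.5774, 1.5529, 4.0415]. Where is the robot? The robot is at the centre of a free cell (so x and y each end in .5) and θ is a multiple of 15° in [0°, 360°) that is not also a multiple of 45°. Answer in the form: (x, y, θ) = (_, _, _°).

Enumerate (i+0.5, j+0.5, θ) over the 32 free cells and 16 admissible headings. For each, cast all 7 beams and compare to the given ranges.
  (4.5, 1.5, 150°): beam 1 = 3.6235 ≠ 3.0000 ✗
  (3.5, 1.5, 195°): beam 1 = 5.1962 ≠ 3.0000 ✗
  (5.5, 4.5, 345°): beam 1 = 5.1962 ≠ 3.0000 ✗
  (6.5, 5.5, 150°): beam 1 = 1.5529 ≠ 3.0000 ✗
  (1.5, 3.5, 210°): beam 1 = 1.9319 ≠ 3.0000 ✗
  …
  (7.5, 2.5, 345°): r_1=3.0000, r_2=1.5529, r_3=1.0000, r_4=0.5176, r_5=0.5774, r_6=1.5529, r_7=4.0415 — all match ✓
No second candidate reproduces the full scan.

(x, y, θ) = (7.5, 2.5, 345°)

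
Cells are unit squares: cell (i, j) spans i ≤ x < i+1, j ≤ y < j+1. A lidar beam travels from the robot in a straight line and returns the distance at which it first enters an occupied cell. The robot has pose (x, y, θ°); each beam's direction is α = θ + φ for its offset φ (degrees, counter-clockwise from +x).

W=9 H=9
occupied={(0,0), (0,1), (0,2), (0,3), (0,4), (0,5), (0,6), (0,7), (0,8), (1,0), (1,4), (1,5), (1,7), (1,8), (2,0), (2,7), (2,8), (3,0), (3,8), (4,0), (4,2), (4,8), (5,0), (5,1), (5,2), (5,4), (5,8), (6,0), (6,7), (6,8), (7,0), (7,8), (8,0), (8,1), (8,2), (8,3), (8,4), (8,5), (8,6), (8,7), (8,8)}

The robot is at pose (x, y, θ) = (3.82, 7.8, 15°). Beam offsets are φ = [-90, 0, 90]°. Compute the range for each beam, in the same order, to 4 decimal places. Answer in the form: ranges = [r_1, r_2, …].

ranges = [4.9693, 0.7727, 0.2071]

beam 1: φ=-90°, α=285°
  dir = (cos 285°, sin 285°) = (0.2588, -0.9659); from cell (3,7)
  next x-line at t=0.6955, next y-line at t=0.8282; Δt_x=3.8637, Δt_y=1.0353
    x: enter (4,7) at t=0.6955
    y: enter (4,6) at t=0.8282
    y: enter (4,5) at t=1.8635
    y: enter (4,4) at t=2.8988
    y: enter (4,3) at t=3.9340
    x: enter (5,3) at t=4.5592
    y: enter (5,2) at t=4.9693 ← occupied
  → r_1 = 4.9693
beam 2: φ=0°, α=15°
  dir = (cos 15°, sin 15°) = (0.9659, 0.2588); from cell (3,7)
  next x-line at t=0.1863, next y-line at t=0.7727; Δt_x=1.0353, Δt_y=3.8637
    x: enter (4,7) at t=0.1863
    y: enter (4,8) at t=0.7727 ← occupied
  → r_2 = 0.7727
beam 3: φ=90°, α=105°
  dir = (cos 105°, sin 105°) = (-0.2588, 0.9659); from cell (3,7)
  next x-line at t=3.1682, next y-line at t=0.2071; Δt_x=3.8637, Δt_y=1.0353
    y: enter (3,8) at t=0.2071 ← occupied
  → r_3 = 0.2071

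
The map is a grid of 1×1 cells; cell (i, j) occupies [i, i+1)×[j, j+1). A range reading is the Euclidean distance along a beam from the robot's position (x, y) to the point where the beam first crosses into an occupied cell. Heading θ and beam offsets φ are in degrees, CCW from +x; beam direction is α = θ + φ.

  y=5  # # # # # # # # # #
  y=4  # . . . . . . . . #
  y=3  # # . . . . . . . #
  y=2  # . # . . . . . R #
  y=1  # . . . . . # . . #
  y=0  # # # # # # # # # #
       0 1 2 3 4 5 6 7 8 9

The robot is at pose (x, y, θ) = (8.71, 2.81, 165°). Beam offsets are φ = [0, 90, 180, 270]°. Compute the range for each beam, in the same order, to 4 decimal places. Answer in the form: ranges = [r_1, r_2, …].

ranges = [7.9820, 1.8738, 0.3002, 1.1205]

beam 1: φ=0°, α=165°
  direction (-0.9659, 0.2588); cell (8,2); t to first gridline: x 0.7350, y 0.7341 (then +1.0353 / +3.8637)
    (8,3) via y @ 0.7341
    (7,3) via x @ 0.7350
    (6,3) via x @ 1.7703
    (5,3) via x @ 2.8056
    (4,3) via x @ 3.8409
    (4,4) via y @ 4.5978
    (3,4) via x @ 4.8762
    (2,4) via x @ 5.9114
    (1,4) via x @ 6.9467
    (0,4) via x @ 7.9820  # hit
  → r_1 = 7.9820
beam 2: φ=90°, α=255°
  direction (-0.2588, -0.9659); cell (8,2); t to first gridline: x 2.7432, y 0.8386 (then +3.8637 / +1.0353)
    (8,1) via y @ 0.8386
    (8,0) via y @ 1.8738  # hit
  → r_2 = 1.8738
beam 3: φ=180°, α=345°
  direction (0.9659, -0.2588); cell (8,2); t to first gridline: x 0.3002, y 3.1296 (then +1.0353 / +3.8637)
    (9,2) via x @ 0.3002  # hit
  → r_3 = 0.3002
beam 4: φ=270°, α=75°
  direction (0.2588, 0.9659); cell (8,2); t to first gridline: x 1.1205, y 0.1967 (then +3.8637 / +1.0353)
    (8,3) via y @ 0.1967
    (9,3) via x @ 1.1205  # hit
  → r_4 = 1.1205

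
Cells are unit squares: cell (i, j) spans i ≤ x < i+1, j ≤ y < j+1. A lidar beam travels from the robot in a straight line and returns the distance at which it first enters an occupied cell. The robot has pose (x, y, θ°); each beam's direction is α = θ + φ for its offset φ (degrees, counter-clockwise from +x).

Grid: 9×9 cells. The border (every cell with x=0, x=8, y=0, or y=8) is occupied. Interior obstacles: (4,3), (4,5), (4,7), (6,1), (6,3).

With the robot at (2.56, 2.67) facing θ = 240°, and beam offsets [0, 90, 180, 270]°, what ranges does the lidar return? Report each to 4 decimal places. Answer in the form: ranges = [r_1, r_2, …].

beam 1: φ=0°, α=240°
  cosα=-0.5000 sinα=-0.8660 | (2,2) | tMaxX 1.1200 tMaxY 0.7736 | tΔX 2.0000 tΔY 1.1547
    t=0.7736 [y] (2,1)
    t=1.1200 [x] (1,1)
    t=1.9283 [y] (1,0) — stop
  → r_1 = 1.9283
beam 2: φ=90°, α=330°
  cosα=0.8660 sinα=-0.5000 | (2,2) | tMaxX 0.5081 tMaxY 1.3400 | tΔX 1.1547 tΔY 2.0000
    t=0.5081 [x] (3,2)
    t=1.3400 [y] (3,1)
    t=1.6628 [x] (4,1)
    t=2.8175 [x] (5,1)
    t=3.3400 [y] (5,0) — stop
  → r_2 = 3.3400
beam 3: φ=180°, α=60°
  cosα=0.5000 sinα=0.8660 | (2,2) | tMaxX 0.8800 tMaxY 0.3811 | tΔX 2.0000 tΔY 1.1547
    t=0.3811 [y] (2,3)
    t=0.8800 [x] (3,3)
    t=1.5358 [y] (3,4)
    t=2.6905 [y] (3,5)
    t=2.8800 [x] (4,5) — stop
  → r_3 = 2.8800
beam 4: φ=270°, α=150°
  cosα=-0.8660 sinα=0.5000 | (2,2) | tMaxX 0.6466 tMaxY 0.6600 | tΔX 1.1547 tΔY 2.0000
    t=0.6466 [x] (1,2)
    t=0.6600 [y] (1,3)
    t=1.8013 [x] (0,3) — stop
  → r_4 = 1.8013

ranges = [1.9283, 3.3400, 2.8800, 1.8013]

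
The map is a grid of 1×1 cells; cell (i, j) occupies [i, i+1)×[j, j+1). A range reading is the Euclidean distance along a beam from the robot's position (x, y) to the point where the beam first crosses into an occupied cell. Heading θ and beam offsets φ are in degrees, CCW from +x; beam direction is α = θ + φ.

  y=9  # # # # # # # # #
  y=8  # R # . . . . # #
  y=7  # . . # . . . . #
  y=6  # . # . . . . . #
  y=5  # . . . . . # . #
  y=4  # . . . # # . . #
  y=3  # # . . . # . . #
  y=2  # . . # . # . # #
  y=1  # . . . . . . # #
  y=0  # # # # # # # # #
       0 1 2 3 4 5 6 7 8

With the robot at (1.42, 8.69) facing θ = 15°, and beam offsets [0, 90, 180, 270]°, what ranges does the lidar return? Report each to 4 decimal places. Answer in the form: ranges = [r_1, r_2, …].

beam 1: φ=0°, α=15°
  d=(0.9659,0.2588)  start (1,8)  tX=0.6005 tY=1.1977  stride 1/|dx|=1.0353 1/|dy|=3.8637
    cross x-line → (2,8), t=0.6005 (wall)
  → r_1 = 0.6005
beam 2: φ=90°, α=105°
  d=(-0.2588,0.9659)  start (1,8)  tX=1.6228 tY=0.3209  stride 1/|dx|=3.8637 1/|dy|=1.0353
    cross y-line → (1,9), t=0.3209 (wall)
  → r_2 = 0.3209
beam 3: φ=180°, α=195°
  d=(-0.9659,-0.2588)  start (1,8)  tX=0.4348 tY=2.6660  stride 1/|dx|=1.0353 1/|dy|=3.8637
    cross x-line → (0,8), t=0.4348 (wall)
  → r_3 = 0.4348
beam 4: φ=270°, α=285°
  d=(0.2588,-0.9659)  start (1,8)  tX=2.2409 tY=0.7143  stride 1/|dx|=3.8637 1/|dy|=1.0353
    cross y-line → (1,7), t=0.7143
    cross y-line → (1,6), t=1.7496
    cross x-line → (2,6), t=2.2409 (wall)
  → r_4 = 2.2409

ranges = [0.6005, 0.3209, 0.4348, 2.2409]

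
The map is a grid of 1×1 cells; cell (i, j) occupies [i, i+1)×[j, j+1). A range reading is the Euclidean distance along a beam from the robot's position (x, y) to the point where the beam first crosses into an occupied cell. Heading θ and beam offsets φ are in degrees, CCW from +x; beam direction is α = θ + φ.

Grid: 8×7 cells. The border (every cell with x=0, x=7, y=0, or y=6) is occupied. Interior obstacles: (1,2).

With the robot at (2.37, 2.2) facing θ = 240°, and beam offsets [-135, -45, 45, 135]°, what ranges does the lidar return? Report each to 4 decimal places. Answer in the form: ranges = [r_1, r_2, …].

ranges = [3.9340, 0.3831, 1.2423, 4.7933]

beam 1: φ=-135°, α=105°
  dir = (cos 105°, sin 105°) = (-0.2588, 0.9659); from cell (2,2)
  next x-line at t=1.4296, next y-line at t=0.8282; Δt_x=3.8637, Δt_y=1.0353
    y: enter (2,3) at t=0.8282
    x: enter (1,3) at t=1.4296
    y: enter (1,4) at t=1.8635
    y: enter (1,5) at t=2.8988
    y: enter (1,6) at t=3.9340 ← occupied
  → r_1 = 3.9340
beam 2: φ=-45°, α=195°
  dir = (cos 195°, sin 195°) = (-0.9659, -0.2588); from cell (2,2)
  next x-line at t=0.3831, next y-line at t=0.7727; Δt_x=1.0353, Δt_y=3.8637
    x: enter (1,2) at t=0.3831 ← occupied
  → r_2 = 0.3831
beam 3: φ=45°, α=285°
  dir = (cos 285°, sin 285°) = (0.2588, -0.9659); from cell (2,2)
  next x-line at t=2.4341, next y-line at t=0.2071; Δt_x=3.8637, Δt_y=1.0353
    y: enter (2,1) at t=0.2071
    y: enter (2,0) at t=1.2423 ← occupied
  → r_3 = 1.2423
beam 4: φ=135°, α=15°
  dir = (cos 15°, sin 15°) = (0.9659, 0.2588); from cell (2,2)
  next x-line at t=0.6522, next y-line at t=3.0910; Δt_x=1.0353, Δt_y=3.8637
    x: enter (3,2) at t=0.6522
    x: enter (4,2) at t=1.6875
    x: enter (5,2) at t=2.7228
    y: enter (5,3) at t=3.0910
    x: enter (6,3) at t=3.7581
    x: enter (7,3) at t=4.7933 ← occupied
  → r_4 = 4.7933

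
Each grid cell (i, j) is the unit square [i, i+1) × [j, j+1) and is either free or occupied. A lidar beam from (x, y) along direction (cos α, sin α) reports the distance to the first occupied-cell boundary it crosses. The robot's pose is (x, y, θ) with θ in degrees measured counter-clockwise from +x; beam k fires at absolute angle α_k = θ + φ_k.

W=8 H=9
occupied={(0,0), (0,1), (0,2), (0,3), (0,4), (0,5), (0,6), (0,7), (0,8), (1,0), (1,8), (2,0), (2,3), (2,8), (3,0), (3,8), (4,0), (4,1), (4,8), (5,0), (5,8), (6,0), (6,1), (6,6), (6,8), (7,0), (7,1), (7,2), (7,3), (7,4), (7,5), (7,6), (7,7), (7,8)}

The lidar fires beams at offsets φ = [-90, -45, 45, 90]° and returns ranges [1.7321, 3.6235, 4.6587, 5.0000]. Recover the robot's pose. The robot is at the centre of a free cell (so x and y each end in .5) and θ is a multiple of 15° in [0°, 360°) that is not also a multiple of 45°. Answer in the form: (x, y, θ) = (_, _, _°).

Enumerate (i+0.5, j+0.5, θ) over the 38 free cells and 16 admissible headings. For each, cast all 4 beams and compare to the given ranges.
  (4.5, 5.5, 30°): beam 1 = 4.0415 ≠ 1.7321 ✗
  (3.5, 4.5, 300°): beam 1 = 1.0000 ≠ 1.7321 ✗
  (4.5, 7.5, 210°): beam 1 = 0.5774 ≠ 1.7321 ✗
  (4.5, 2.5, 195°): beam 1 = 5.6940 ≠ 1.7321 ✗
  …
  (3.5, 3.5, 30°): r_1=1.7321, r_2=3.6235, r_3=4.6587, r_4=5.0000 — all match ✓
Unique over the lattice → pose = (3.5, 3.5, 30°).

(x, y, θ) = (3.5, 3.5, 30°)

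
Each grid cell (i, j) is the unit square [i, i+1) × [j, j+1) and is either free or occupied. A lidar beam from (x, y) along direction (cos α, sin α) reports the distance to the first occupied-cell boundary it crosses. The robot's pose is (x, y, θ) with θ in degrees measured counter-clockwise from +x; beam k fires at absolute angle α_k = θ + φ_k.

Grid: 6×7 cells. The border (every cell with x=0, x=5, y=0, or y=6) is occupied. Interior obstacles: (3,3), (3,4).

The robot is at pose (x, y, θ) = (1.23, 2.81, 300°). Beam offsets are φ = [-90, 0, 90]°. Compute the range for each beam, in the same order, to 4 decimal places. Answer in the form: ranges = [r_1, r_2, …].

ranges = [0.2656, 2.0900, 2.0438]

beam 1: φ=-90°, α=210°
  cosα=-0.8660 sinα=-0.5000 | (1,2) | tMaxX 0.2656 tMaxY 1.6200 | tΔX 1.1547 tΔY 2.0000
    t=0.2656 [x] (0,2) — stop
  → r_1 = 0.2656
beam 2: φ=0°, α=300°
  cosα=0.5000 sinα=-0.8660 | (1,2) | tMaxX 1.5400 tMaxY 0.9353 | tΔX 2.0000 tΔY 1.1547
    t=0.9353 [y] (1,1)
    t=1.5400 [x] (2,1)
    t=2.0900 [y] (2,0) — stop
  → r_2 = 2.0900
beam 3: φ=90°, α=30°
  cosα=0.8660 sinα=0.5000 | (1,2) | tMaxX 0.8891 tMaxY 0.3800 | tΔX 1.1547 tΔY 2.0000
    t=0.3800 [y] (1,3)
    t=0.8891 [x] (2,3)
    t=2.0438 [x] (3,3) — stop
  → r_3 = 2.0438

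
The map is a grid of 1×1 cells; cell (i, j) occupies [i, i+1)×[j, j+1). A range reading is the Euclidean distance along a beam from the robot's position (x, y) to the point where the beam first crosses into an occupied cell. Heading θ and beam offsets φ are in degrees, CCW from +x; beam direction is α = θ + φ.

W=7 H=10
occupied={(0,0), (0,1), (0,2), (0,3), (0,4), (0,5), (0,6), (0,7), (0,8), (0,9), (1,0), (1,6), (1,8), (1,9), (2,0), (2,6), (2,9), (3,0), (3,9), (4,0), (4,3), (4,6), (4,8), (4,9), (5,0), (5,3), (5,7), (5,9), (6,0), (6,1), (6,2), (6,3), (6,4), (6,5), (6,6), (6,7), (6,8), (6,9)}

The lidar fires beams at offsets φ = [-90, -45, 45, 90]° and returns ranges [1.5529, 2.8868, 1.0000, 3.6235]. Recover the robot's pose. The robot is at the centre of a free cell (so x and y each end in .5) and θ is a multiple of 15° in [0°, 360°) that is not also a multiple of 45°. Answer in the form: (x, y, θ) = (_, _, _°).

(x, y, θ) = (3.5, 2.5, 15°)

Candidates: 32 free-cell centres × 16 headings = 512 poses. Raycast each; keep the one whose scan matches to 4 dp.
  (5.5, 6.5, 165°): beam 1 = 0.5176 ≠ 1.5529 ✗
  (3.5, 6.5, 165°): beam 1 = 1.9319 ≠ 1.5529 ✗
  (4.5, 5.5, 255°): beam 1 = 1.9319 ≠ 1.5529 ✗
  (5.5, 8.5, 345°): beam 1 = 0.5176 ≠ 1.5529 ✗
  …
  (3.5, 2.5, 15°): r_1=1.5529, r_2=2.8868, r_3=1.0000, r_4=3.6235 — all match ✓
No second candidate reproduces the full scan.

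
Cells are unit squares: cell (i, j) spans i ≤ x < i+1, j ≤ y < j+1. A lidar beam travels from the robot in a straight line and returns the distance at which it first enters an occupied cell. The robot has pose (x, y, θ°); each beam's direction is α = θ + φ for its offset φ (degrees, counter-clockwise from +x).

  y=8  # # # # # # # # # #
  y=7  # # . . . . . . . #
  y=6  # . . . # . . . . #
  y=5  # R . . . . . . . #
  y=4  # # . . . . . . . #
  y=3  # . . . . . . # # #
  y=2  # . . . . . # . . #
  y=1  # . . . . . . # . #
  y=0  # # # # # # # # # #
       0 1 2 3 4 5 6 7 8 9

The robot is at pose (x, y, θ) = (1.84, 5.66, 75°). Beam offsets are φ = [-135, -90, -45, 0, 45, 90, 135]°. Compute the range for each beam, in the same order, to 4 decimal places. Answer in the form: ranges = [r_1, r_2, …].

ranges = [5.3809, 6.4137, 2.4942, 2.4225, 1.5473, 0.8696, 0.9699]

beam 1: φ=-135°, α=300°
  d=(0.5000,-0.8660)  start (1,5)  tX=0.3200 tY=0.7621  stride 1/|dx|=2.0000 1/|dy|=1.1547
    cross x-line → (2,5), t=0.3200
    cross y-line → (2,4), t=0.7621
    cross y-line → (2,3), t=1.9168
    cross x-line → (3,3), t=2.3200
    cross y-line → (3,2), t=3.0715
    cross y-line → (3,1), t=4.2262
    cross x-line → (4,1), t=4.3200
    cross y-line → (4,0), t=5.3809 (wall)
  → r_1 = 5.3809
beam 2: φ=-90°, α=345°
  d=(0.9659,-0.2588)  start (1,5)  tX=0.1656 tY=2.5500  stride 1/|dx|=1.0353 1/|dy|=3.8637
    cross x-line → (2,5), t=0.1656
    cross x-line → (3,5), t=1.2009
    cross x-line → (4,5), t=2.2362
    cross y-line → (4,4), t=2.5500
    cross x-line → (5,4), t=3.2715
    cross x-line → (6,4), t=4.3067
    cross x-line → (7,4), t=5.3420
    cross x-line → (8,4), t=6.3773
    cross y-line → (8,3), t=6.4137 (wall)
  → r_2 = 6.4137
beam 3: φ=-45°, α=30°
  d=(0.8660,0.5000)  start (1,5)  tX=0.1848 tY=0.6800  stride 1/|dx|=1.1547 1/|dy|=2.0000
    cross x-line → (2,5), t=0.1848
    cross y-line → (2,6), t=0.6800
    cross x-line → (3,6), t=1.3395
    cross x-line → (4,6), t=2.4942 (wall)
  → r_3 = 2.4942
beam 4: φ=0°, α=75°
  d=(0.2588,0.9659)  start (1,5)  tX=0.6182 tY=0.3520  stride 1/|dx|=3.8637 1/|dy|=1.0353
    cross y-line → (1,6), t=0.3520
    cross x-line → (2,6), t=0.6182
    cross y-line → (2,7), t=1.3873
    cross y-line → (2,8), t=2.4225 (wall)
  → r_4 = 2.4225
beam 5: φ=45°, α=120°
  d=(-0.5000,0.8660)  start (1,5)  tX=1.6800 tY=0.3926  stride 1/|dx|=2.0000 1/|dy|=1.1547
    cross y-line → (1,6), t=0.3926
    cross y-line → (1,7), t=1.5473 (wall)
  → r_5 = 1.5473
beam 6: φ=90°, α=165°
  d=(-0.9659,0.2588)  start (1,5)  tX=0.8696 tY=1.3137  stride 1/|dx|=1.0353 1/|dy|=3.8637
    cross x-line → (0,5), t=0.8696 (wall)
  → r_6 = 0.8696
beam 7: φ=135°, α=210°
  d=(-0.8660,-0.5000)  start (1,5)  tX=0.9699 tY=1.3200  stride 1/|dx|=1.1547 1/|dy|=2.0000
    cross x-line → (0,5), t=0.9699 (wall)
  → r_7 = 0.9699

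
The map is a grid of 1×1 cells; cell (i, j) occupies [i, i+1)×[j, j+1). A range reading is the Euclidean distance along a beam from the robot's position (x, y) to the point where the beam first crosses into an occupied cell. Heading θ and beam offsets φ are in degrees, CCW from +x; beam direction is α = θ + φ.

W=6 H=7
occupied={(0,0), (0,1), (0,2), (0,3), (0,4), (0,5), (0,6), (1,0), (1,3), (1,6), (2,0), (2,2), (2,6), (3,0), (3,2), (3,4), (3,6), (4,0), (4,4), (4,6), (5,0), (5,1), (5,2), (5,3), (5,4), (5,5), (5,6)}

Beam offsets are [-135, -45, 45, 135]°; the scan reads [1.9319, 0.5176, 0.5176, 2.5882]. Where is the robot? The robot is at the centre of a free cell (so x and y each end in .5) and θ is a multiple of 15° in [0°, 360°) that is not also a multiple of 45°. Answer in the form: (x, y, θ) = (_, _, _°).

Enumerate (i+0.5, j+0.5, θ) over the 15 free cells and 16 admissible headings. For each, cast all 4 beams and compare to the given ranges.
  (2.5, 1.5, 345°): beam 1 = 1.0000 ≠ 1.9319 ✗
  (3.5, 5.5, 120°): beam 1 = 1.5529 ≠ 1.9319 ✗
  (4.5, 3.5, 105°): beam 1 = 0.5774 ≠ 1.9319 ✗
  (4.5, 2.5, 75°): beam 1 = 1.0000 ≠ 1.9319 ✗
  …
  (4.5, 1.5, 330°): r_1=1.9319, r_2=0.5176, r_3=0.5176, r_4=2.5882 — all match ✓
Only this pose fits every beam.

(x, y, θ) = (4.5, 1.5, 330°)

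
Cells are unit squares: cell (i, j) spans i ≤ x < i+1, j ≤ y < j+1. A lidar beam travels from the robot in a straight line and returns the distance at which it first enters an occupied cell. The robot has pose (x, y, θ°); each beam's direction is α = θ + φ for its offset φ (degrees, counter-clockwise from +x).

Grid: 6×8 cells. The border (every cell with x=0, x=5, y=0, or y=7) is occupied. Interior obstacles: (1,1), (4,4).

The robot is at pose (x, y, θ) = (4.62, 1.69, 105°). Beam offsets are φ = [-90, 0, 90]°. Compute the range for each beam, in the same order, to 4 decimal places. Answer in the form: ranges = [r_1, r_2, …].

ranges = [0.3934, 2.3915, 2.6660]

beam 1: φ=-90°, α=15°
  d=(0.9659,0.2588)  start (4,1)  tX=0.3934 tY=1.1977  stride 1/|dx|=1.0353 1/|dy|=3.8637
    cross x-line → (5,1), t=0.3934 (wall)
  → r_1 = 0.3934
beam 2: φ=0°, α=105°
  d=(-0.2588,0.9659)  start (4,1)  tX=2.3955 tY=0.3209  stride 1/|dx|=3.8637 1/|dy|=1.0353
    cross y-line → (4,2), t=0.3209
    cross y-line → (4,3), t=1.3562
    cross y-line → (4,4), t=2.3915 (wall)
  → r_2 = 2.3915
beam 3: φ=90°, α=195°
  d=(-0.9659,-0.2588)  start (4,1)  tX=0.6419 tY=2.6660  stride 1/|dx|=1.0353 1/|dy|=3.8637
    cross x-line → (3,1), t=0.6419
    cross x-line → (2,1), t=1.6771
    cross y-line → (2,0), t=2.6660 (wall)
  → r_3 = 2.6660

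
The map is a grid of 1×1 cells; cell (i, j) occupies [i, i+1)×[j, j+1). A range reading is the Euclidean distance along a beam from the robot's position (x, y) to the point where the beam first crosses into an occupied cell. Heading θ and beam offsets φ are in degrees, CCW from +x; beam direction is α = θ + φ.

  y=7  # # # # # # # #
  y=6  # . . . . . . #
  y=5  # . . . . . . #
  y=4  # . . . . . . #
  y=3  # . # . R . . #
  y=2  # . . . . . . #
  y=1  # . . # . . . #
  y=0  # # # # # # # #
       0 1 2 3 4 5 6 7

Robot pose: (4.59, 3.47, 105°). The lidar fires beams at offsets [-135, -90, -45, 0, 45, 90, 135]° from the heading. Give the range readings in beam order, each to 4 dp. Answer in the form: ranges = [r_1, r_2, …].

ranges = [2.7828, 2.4950, 4.0761, 3.6545, 4.1454, 1.6461, 1.6974]

beam 1: φ=-135°, α=330°
  d=(0.8660,-0.5000)  start (4,3)  tX=0.4734 tY=0.9400  stride 1/|dx|=1.1547 1/|dy|=2.0000
    cross x-line → (5,3), t=0.4734
    cross y-line → (5,2), t=0.9400
    cross x-line → (6,2), t=1.6281
    cross x-line → (7,2), t=2.7828 (wall)
  → r_1 = 2.7828
beam 2: φ=-90°, α=15°
  d=(0.9659,0.2588)  start (4,3)  tX=0.4245 tY=2.0478  stride 1/|dx|=1.0353 1/|dy|=3.8637
    cross x-line → (5,3), t=0.4245
    cross x-line → (6,3), t=1.4597
    cross y-line → (6,4), t=2.0478
    cross x-line → (7,4), t=2.4950 (wall)
  → r_2 = 2.4950
beam 3: φ=-45°, α=60°
  d=(0.5000,0.8660)  start (4,3)  tX=0.8200 tY=0.6120  stride 1/|dx|=2.0000 1/|dy|=1.1547
    cross y-line → (4,4), t=0.6120
    cross x-line → (5,4), t=0.8200
    cross y-line → (5,5), t=1.7667
    cross x-line → (6,5), t=2.8200
    cross y-line → (6,6), t=2.9214
    cross y-line → (6,7), t=4.0761 (wall)
  → r_3 = 4.0761
beam 4: φ=0°, α=105°
  d=(-0.2588,0.9659)  start (4,3)  tX=2.2796 tY=0.5487  stride 1/|dx|=3.8637 1/|dy|=1.0353
    cross y-line → (4,4), t=0.5487
    cross y-line → (4,5), t=1.5840
    cross x-line → (3,5), t=2.2796
    cross y-line → (3,6), t=2.6192
    cross y-line → (3,7), t=3.6545 (wall)
  → r_4 = 3.6545
beam 5: φ=45°, α=150°
  d=(-0.8660,0.5000)  start (4,3)  tX=0.6813 tY=1.0600  stride 1/|dx|=1.1547 1/|dy|=2.0000
    cross x-line → (3,3), t=0.6813
    cross y-line → (3,4), t=1.0600
    cross x-line → (2,4), t=1.8360
    cross x-line → (1,4), t=2.9907
    cross y-line → (1,5), t=3.0600
    cross x-line → (0,5), t=4.1454 (wall)
  → r_5 = 4.1454
beam 6: φ=90°, α=195°
  d=(-0.9659,-0.2588)  start (4,3)  tX=0.6108 tY=1.8159  stride 1/|dx|=1.0353 1/|dy|=3.8637
    cross x-line → (3,3), t=0.6108
    cross x-line → (2,3), t=1.6461 (wall)
  → r_6 = 1.6461
beam 7: φ=135°, α=240°
  d=(-0.5000,-0.8660)  start (4,3)  tX=1.1800 tY=0.5427  stride 1/|dx|=2.0000 1/|dy|=1.1547
    cross y-line → (4,2), t=0.5427
    cross x-line → (3,2), t=1.1800
    cross y-line → (3,1), t=1.6974 (wall)
  → r_7 = 1.6974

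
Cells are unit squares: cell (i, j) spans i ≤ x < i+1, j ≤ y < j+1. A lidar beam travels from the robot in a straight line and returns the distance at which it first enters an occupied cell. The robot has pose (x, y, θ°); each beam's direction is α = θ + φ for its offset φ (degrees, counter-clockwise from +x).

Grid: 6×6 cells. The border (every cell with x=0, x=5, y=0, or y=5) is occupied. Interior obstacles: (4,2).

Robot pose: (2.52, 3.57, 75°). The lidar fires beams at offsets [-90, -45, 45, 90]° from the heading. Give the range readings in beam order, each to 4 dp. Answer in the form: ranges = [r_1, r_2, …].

beam 1: φ=-90°, α=345°
  d=(0.9659,-0.2588)  start (2,3)  tX=0.4969 tY=2.2023  stride 1/|dx|=1.0353 1/|dy|=3.8637
    cross x-line → (3,3), t=0.4969
    cross x-line → (4,3), t=1.5322
    cross y-line → (4,2), t=2.2023 (wall)
  → r_1 = 2.2023
beam 2: φ=-45°, α=30°
  d=(0.8660,0.5000)  start (2,3)  tX=0.5543 tY=0.8600  stride 1/|dx|=1.1547 1/|dy|=2.0000
    cross x-line → (3,3), t=0.5543
    cross y-line → (3,4), t=0.8600
    cross x-line → (4,4), t=1.7090
    cross y-line → (4,5), t=2.8600 (wall)
  → r_2 = 2.8600
beam 3: φ=45°, α=120°
  d=(-0.5000,0.8660)  start (2,3)  tX=1.0400 tY=0.4965  stride 1/|dx|=2.0000 1/|dy|=1.1547
    cross y-line → (2,4), t=0.4965
    cross x-line → (1,4), t=1.0400
    cross y-line → (1,5), t=1.6512 (wall)
  → r_3 = 1.6512
beam 4: φ=90°, α=165°
  d=(-0.9659,0.2588)  start (2,3)  tX=0.5383 tY=1.6614  stride 1/|dx|=1.0353 1/|dy|=3.8637
    cross x-line → (1,3), t=0.5383
    cross x-line → (0,3), t=1.5736 (wall)
  → r_4 = 1.5736

ranges = [2.2023, 2.8600, 1.6512, 1.5736]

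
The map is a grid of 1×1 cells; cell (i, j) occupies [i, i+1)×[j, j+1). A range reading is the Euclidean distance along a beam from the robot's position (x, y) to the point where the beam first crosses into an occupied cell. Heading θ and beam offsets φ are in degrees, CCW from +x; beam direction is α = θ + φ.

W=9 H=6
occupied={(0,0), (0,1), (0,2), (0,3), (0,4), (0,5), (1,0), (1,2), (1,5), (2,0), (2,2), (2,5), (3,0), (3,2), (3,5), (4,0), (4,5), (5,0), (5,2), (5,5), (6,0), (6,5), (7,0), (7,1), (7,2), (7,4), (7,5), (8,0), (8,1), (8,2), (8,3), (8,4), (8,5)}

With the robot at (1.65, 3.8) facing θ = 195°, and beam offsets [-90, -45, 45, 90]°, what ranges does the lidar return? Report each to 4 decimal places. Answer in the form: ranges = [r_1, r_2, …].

ranges = [1.2423, 0.7506, 0.9238, 0.8282]

beam 1: φ=-90°, α=105°
  d=(-0.2588,0.9659)  start (1,3)  tX=2.5114 tY=0.2071  stride 1/|dx|=3.8637 1/|dy|=1.0353
    cross y-line → (1,4), t=0.2071
    cross y-line → (1,5), t=1.2423 (wall)
  → r_1 = 1.2423
beam 2: φ=-45°, α=150°
  d=(-0.8660,0.5000)  start (1,3)  tX=0.7506 tY=0.4000  stride 1/|dx|=1.1547 1/|dy|=2.0000
    cross y-line → (1,4), t=0.4000
    cross x-line → (0,4), t=0.7506 (wall)
  → r_2 = 0.7506
beam 3: φ=45°, α=240°
  d=(-0.5000,-0.8660)  start (1,3)  tX=1.3000 tY=0.9238  stride 1/|dx|=2.0000 1/|dy|=1.1547
    cross y-line → (1,2), t=0.9238 (wall)
  → r_3 = 0.9238
beam 4: φ=90°, α=285°
  d=(0.2588,-0.9659)  start (1,3)  tX=1.3523 tY=0.8282  stride 1/|dx|=3.8637 1/|dy|=1.0353
    cross y-line → (1,2), t=0.8282 (wall)
  → r_4 = 0.8282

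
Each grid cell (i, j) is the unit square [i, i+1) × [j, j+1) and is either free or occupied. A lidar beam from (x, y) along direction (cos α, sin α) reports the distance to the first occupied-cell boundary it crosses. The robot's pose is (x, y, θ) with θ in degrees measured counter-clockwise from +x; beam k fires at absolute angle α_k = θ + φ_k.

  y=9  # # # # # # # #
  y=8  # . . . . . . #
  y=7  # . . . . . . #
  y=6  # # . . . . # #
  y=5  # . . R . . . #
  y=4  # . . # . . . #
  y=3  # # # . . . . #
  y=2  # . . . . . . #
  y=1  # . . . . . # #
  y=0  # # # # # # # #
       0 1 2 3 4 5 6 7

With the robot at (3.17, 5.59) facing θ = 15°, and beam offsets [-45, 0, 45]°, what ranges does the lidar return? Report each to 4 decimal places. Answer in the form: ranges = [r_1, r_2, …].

beam 1: φ=-45°, α=330°
  dir = (cos 330°, sin 330°) = (0.8660, -0.5000); from cell (3,5)
  next x-line at t=0.9584, next y-line at t=1.1800; Δt_x=1.1547, Δt_y=2.0000
    x: enter (4,5) at t=0.9584
    y: enter (4,4) at t=1.1800
    x: enter (5,4) at t=2.1131
    y: enter (5,3) at t=3.1800
    x: enter (6,3) at t=3.2678
    x: enter (7,3) at t=4.4225 ← occupied
  → r_1 = 4.4225
beam 2: φ=0°, α=15°
  dir = (cos 15°, sin 15°) = (0.9659, 0.2588); from cell (3,5)
  next x-line at t=0.8593, next y-line at t=1.5841; Δt_x=1.0353, Δt_y=3.8637
    x: enter (4,5) at t=0.8593
    y: enter (4,6) at t=1.5841
    x: enter (5,6) at t=1.8946
    x: enter (6,6) at t=2.9298 ← occupied
  → r_2 = 2.9298
beam 3: φ=45°, α=60°
  dir = (cos 60°, sin 60°) = (0.5000, 0.8660); from cell (3,5)
  next x-line at t=1.6600, next y-line at t=0.4734; Δt_x=2.0000, Δt_y=1.1547
    y: enter (3,6) at t=0.4734
    y: enter (3,7) at t=1.6281
    x: enter (4,7) at t=1.6600
    y: enter (4,8) at t=2.7828
    x: enter (5,8) at t=3.6600
    y: enter (5,9) at t=3.9375 ← occupied
  → r_3 = 3.9375

ranges = [4.4225, 2.9298, 3.9375]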